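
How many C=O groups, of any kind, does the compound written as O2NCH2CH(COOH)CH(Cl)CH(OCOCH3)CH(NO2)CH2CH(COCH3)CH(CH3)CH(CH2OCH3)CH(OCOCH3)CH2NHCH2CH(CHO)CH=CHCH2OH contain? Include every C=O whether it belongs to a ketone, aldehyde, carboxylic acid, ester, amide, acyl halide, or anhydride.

5

CH(COOH): carboxylic acid, 1 C=O (running total 1).
CH(OCOCH3): ester, 1 C=O (running total 2).
CH(COCH3): ketone, 1 C=O (running total 3).
CH(OCOCH3): ester, 1 C=O (running total 4).
CH(CHO): aldehyde, 1 C=O (running total 5).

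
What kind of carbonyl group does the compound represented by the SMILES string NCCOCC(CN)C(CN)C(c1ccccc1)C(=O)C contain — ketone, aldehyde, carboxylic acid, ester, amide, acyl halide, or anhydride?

The carbonyl is in the CO segment: –C(=O)– with carbon on both sides → ketone.

ketone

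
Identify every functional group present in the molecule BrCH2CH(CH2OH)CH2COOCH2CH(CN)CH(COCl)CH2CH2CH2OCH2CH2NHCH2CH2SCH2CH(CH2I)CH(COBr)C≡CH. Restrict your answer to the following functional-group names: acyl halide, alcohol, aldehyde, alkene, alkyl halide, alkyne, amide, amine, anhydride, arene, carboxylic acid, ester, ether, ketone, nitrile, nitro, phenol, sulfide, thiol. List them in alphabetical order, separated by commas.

halogen on an sp³ carbon → alkyl halide.
pendant –CH2OH on an sp³ backbone C → alcohol.
–C(=O)–O–C with C on the carbonyl side → ester.
pendant –C≡N: nitrile.
pendant –C(=O)X: carbonyl C bonded to C and halogen → acyl halide.
C–O–C with sp³ carbons on both sides and no adjacent C=O → ether.
C–N–C with sp³ carbons and no adjacent C=O → amine (secondary).
C–S–C linkage → sulfide (thioether).
pendant –CH2X: halogen on sp³ carbon → alkyl halide.
pendant –C(=O)X: carbonyl C bonded to C and halogen → acyl halide.
C≡C triple bond → alkyne.

acyl halide, alcohol, alkyl halide, alkyne, amine, ester, ether, nitrile, sulfide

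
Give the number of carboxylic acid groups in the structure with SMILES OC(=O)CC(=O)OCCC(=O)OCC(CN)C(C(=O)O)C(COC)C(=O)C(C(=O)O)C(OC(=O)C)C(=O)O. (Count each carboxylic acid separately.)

–COOH: carbonyl C bonded to –OH and C → carboxylic acid (the –OH is not a separate alcohol).
–C(=O)–O–C with C on the carbonyl side → ester.
–C(=O)–O–C with C on the carbonyl side → ester.
pendant –CH2NH2: N on sp³ C, no adjacent C=O → amine.
pendant –COOH: carbonyl C bonded to C and –OH → carboxylic acid.
pendant –CH2OCH3: C–O–C linkage → ether.
–C(=O)– with carbon on both sides → ketone.
pendant –COOH: carbonyl C bonded to C and –OH → carboxylic acid.
pendant –OC(=O)CH3: an acyloxy group → ester.
–COOH: carbonyl C bonded to –OH and C → carboxylic acid (the –OH is not a separate alcohol).
Carboxylic acid appears at: HOOC, CH(COOH), CH(COOH), COOH → 4.

4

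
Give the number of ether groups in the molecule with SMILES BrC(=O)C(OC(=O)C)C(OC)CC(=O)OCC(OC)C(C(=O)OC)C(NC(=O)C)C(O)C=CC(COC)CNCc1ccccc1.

Working along the chain:
  BrCO: –C(=O)Br: carbonyl C bonded to C and to a halogen → acyl halide (not alkyl halide).
  CH(OCOCH3): pendant –OC(=O)CH3: an acyloxy group → ester.
  CH(OCH3): pendant –OCH3: C–O–C with sp³ C, no adjacent C=O → ether.
  CH2COOCH2: –C(=O)–O–C with C on the carbonyl side → ester.
  CH(OCH3): pendant –OCH3: C–O–C with sp³ C, no adjacent C=O → ether.
  CH(COOCH3): pendant –COOCH3: carbonyl C bonded to C and –OCH3 → ester.
  CH(NHCOCH3): pendant –NHC(=O)CH3: N bonded to a carbonyl → amide (not amine).
  CH(OH): –OH on an sp³ carbon → alcohol (secondary).
  CH=CH: C=C double bond → alkene.
  CH(CH2OCH3): pendant –CH2OCH3: C–O–C linkage → ether.
  CH2NHCH2: C–N–C with sp³ carbons and no adjacent C=O → amine (secondary).
  C6H5: –C6H5 phenyl ring → arene.
Ether appears at: CH(OCH3), CH(OCH3), CH(CH2OCH3) → 3.

3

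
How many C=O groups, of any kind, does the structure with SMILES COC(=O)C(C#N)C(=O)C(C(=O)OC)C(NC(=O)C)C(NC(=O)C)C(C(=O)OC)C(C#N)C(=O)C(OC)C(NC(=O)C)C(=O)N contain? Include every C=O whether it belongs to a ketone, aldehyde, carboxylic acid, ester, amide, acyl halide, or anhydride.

CH3OOC: ester, 1 C=O (running total 1).
CO: ketone, 1 C=O (running total 2).
CH(COOCH3): ester, 1 C=O (running total 3).
CH(NHCOCH3): amide, 1 C=O (running total 4).
CH(NHCOCH3): amide, 1 C=O (running total 5).
CH(COOCH3): ester, 1 C=O (running total 6).
CO: ketone, 1 C=O (running total 7).
CH(NHCOCH3): amide, 1 C=O (running total 8).
CONH2: amide, 1 C=O (running total 9).

9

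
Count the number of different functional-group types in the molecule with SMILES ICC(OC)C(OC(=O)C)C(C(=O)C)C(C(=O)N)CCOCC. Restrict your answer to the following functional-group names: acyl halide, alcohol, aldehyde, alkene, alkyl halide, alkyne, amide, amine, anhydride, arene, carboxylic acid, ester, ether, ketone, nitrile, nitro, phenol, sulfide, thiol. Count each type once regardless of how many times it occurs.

halogen on an sp³ carbon → alkyl halide.
pendant –OCH3: C–O–C with sp³ C, no adjacent C=O → ether.
pendant –OC(=O)CH3: an acyloxy group → ester.
pendant –COCH3: carbonyl C bonded to two carbons → ketone.
pendant –CONH2: carbonyl C bonded to C and N → amide.
C–O–C with sp³ carbons on both sides and no adjacent C=O → ether.
Distinct types present: alkyl halide, amide, ester, ether, ketone.

5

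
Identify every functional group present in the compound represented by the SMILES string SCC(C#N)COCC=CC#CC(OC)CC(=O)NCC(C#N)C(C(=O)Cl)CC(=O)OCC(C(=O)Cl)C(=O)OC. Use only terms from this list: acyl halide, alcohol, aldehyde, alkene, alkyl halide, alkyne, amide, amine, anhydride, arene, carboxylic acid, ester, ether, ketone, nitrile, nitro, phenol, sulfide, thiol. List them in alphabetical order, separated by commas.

–SH on an sp³ carbon → thiol.
pendant –C≡N: nitrile.
C–O–C with sp³ carbons on both sides and no adjacent C=O → ether.
C=C double bond → alkene.
C≡C triple bond → alkyne.
pendant –OCH3: C–O–C with sp³ C, no adjacent C=O → ether.
–C(=O)–N– linkage → amide (the N is not an amine).
pendant –C≡N: nitrile.
pendant –C(=O)X: carbonyl C bonded to C and halogen → acyl halide.
–C(=O)–O–C with C on the carbonyl side → ester.
pendant –C(=O)X: carbonyl C bonded to C and halogen → acyl halide.
–C(=O)OCH3: carbonyl C bonded to C and to –OCH3 → ester (not ketone + ether).

acyl halide, alkene, alkyne, amide, ester, ether, nitrile, thiol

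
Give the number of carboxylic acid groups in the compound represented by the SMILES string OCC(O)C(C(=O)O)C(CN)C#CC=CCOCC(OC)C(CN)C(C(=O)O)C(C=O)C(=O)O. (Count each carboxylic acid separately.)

3

HO– on an sp³ carbon → alcohol.
–OH on an sp³ carbon → alcohol (secondary).
pendant –COOH: carbonyl C bonded to C and –OH → carboxylic acid.
pendant –CH2NH2: N on sp³ C, no adjacent C=O → amine.
C≡C triple bond → alkyne.
C=C double bond → alkene.
C–O–C with sp³ carbons on both sides and no adjacent C=O → ether.
pendant –OCH3: C–O–C with sp³ C, no adjacent C=O → ether.
pendant –CH2NH2: N on sp³ C, no adjacent C=O → amine.
pendant –COOH: carbonyl C bonded to C and –OH → carboxylic acid.
pendant –CHO: carbonyl C bonded to C and H → aldehyde.
–COOH: carbonyl C bonded to –OH and C → carboxylic acid (the –OH is not a separate alcohol).
Carboxylic acid appears at: CH(COOH), CH(COOH), COOH → 3.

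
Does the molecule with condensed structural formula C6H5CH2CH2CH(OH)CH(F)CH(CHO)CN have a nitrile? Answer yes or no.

yes

C6H5– phenyl ring → arene.
–OH on an sp³ carbon → alcohol (secondary).
halogen on an sp³ carbon → alkyl halide.
pendant –CHO: carbonyl C bonded to C and H → aldehyde.
–C≡N: carbon triple-bonded to nitrogen → nitrile.
The CN segment supplies the nitrile: –C≡N: carbon triple-bonded to nitrogen → nitrile.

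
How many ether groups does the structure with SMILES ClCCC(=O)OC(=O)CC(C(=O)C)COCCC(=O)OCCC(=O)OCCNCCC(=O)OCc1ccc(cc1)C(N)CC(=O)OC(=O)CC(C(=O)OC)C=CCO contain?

1

Reading the structure from left to right:
  ClCH2: halogen on an sp³ carbon → alkyl halide.
  CH2CO-O-COCH2: two acyl groups sharing one oxygen, –C(=O)–O–C(=O)– → anhydride.
  CH(COCH3): pendant –COCH3: carbonyl C bonded to two carbons → ketone.
  CH2OCH2: C–O–C with sp³ carbons on both sides and no adjacent C=O → ether.
  CH2COOCH2: –C(=O)–O–C with C on the carbonyl side → ester.
  CH2COOCH2: –C(=O)–O–C with C on the carbonyl side → ester.
  CH2NHCH2: C–N–C with sp³ carbons and no adjacent C=O → amine (secondary).
  CH2COOCH2: –C(=O)–O–C with C on the carbonyl side → ester.
  C6H4: para-disubstituted benzene ring → arene.
  CH(NH2): –NH2 on an sp³ carbon with no adjacent C=O → amine.
  CH2CO-O-COCH2: two acyl groups sharing one oxygen, –C(=O)–O–C(=O)– → anhydride.
  CH(COOCH3): pendant –COOCH3: carbonyl C bonded to C and –OCH3 → ester.
  CH=CH: C=C double bond → alkene.
  CH2OH: –OH on an sp³ carbon → alcohol.
Ether appears at: CH2OCH2 → 1.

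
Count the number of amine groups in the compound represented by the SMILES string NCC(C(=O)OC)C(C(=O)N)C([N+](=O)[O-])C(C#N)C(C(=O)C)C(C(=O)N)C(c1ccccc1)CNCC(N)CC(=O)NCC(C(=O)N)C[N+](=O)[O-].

–NH2 on an sp³ carbon with no adjacent C=O → amine.
pendant –COOCH3: carbonyl C bonded to C and –OCH3 → ester.
pendant –CONH2: carbonyl C bonded to C and N → amide.
–NO2 on an sp³ carbon → nitro (the N=O is not a carbonyl).
pendant –C≡N: nitrile.
pendant –COCH3: carbonyl C bonded to two carbons → ketone.
pendant –CONH2: carbonyl C bonded to C and N → amide.
pendant –C6H5: benzene ring → arene.
C–N–C with sp³ carbons and no adjacent C=O → amine (secondary).
–NH2 on an sp³ carbon with no adjacent C=O → amine.
–C(=O)–N– linkage → amide (the N is not an amine).
pendant –CONH2: carbonyl C bonded to C and N → amide.
–NO2 on carbon → nitro group.
Amine appears at: H2NCH2, CH2NHCH2, CH(NH2) → 3.

3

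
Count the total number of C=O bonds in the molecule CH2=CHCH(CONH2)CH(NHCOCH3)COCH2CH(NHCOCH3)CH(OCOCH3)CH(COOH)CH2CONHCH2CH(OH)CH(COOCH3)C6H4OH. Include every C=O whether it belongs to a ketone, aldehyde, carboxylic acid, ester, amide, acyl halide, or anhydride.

8

CH(CONH2): amide, 1 C=O (running total 1).
CH(NHCOCH3): amide, 1 C=O (running total 2).
CO: ketone, 1 C=O (running total 3).
CH(NHCOCH3): amide, 1 C=O (running total 4).
CH(OCOCH3): ester, 1 C=O (running total 5).
CH(COOH): carboxylic acid, 1 C=O (running total 6).
CH2CONHCH2: amide, 1 C=O (running total 7).
CH(COOCH3): ester, 1 C=O (running total 8).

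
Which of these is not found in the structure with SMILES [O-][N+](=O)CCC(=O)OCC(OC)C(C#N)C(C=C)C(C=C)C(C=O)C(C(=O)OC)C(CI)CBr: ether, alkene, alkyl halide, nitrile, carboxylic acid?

nitrile: present (CH(CN) — pendant –C≡N: nitrile).
alkyl halide: present (CH(CH2I) — pendant –CH2X: halogen on sp³ carbon → alkyl halide).
alkene: present (CH(CH=CH2) — pendant –CH=CH2: C=C double bond → alkene).
ether: present (CH(OCH3) — pendant –OCH3: C–O–C with sp³ C, no adjacent C=O → ether).
carboxylic acid: absent. In each of CH2COOCH2 and CH(COOCH3), the acyl oxygen is bonded to carbon (–O–C), not to H, so this is an ester.

carboxylic acid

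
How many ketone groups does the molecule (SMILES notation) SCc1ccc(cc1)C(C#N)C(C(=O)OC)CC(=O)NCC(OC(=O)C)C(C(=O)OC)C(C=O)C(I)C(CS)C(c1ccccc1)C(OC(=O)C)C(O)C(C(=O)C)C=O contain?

Taking each segment in turn:
  HSCH2: –SH on an sp³ carbon → thiol.
  C6H4: para-disubstituted benzene ring → arene.
  CH(CN): pendant –C≡N: nitrile.
  CH(COOCH3): pendant –COOCH3: carbonyl C bonded to C and –OCH3 → ester.
  CH2CONHCH2: –C(=O)–N– linkage → amide (the N is not an amine).
  CH(OCOCH3): pendant –OC(=O)CH3: an acyloxy group → ester.
  CH(COOCH3): pendant –COOCH3: carbonyl C bonded to C and –OCH3 → ester.
  CH(CHO): pendant –CHO: carbonyl C bonded to C and H → aldehyde.
  CH(I): halogen on an sp³ carbon → alkyl halide.
  CH(CH2SH): pendant –CH2SH → thiol.
  CH(C6H5): pendant –C6H5: benzene ring → arene.
  CH(OCOCH3): pendant –OC(=O)CH3: an acyloxy group → ester.
  CH(OH): –OH on an sp³ carbon → alcohol (secondary).
  CH(COCH3): pendant –COCH3: carbonyl C bonded to two carbons → ketone.
  CHO: terminal –CHO: carbonyl C bonded to H and C → aldehyde.
Ketone appears at: CH(COCH3) → 1.

1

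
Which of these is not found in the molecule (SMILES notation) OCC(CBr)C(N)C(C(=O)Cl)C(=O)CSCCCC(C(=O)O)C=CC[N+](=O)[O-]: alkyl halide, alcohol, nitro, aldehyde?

alkyl halide: present (CH(CH2Br) — pendant –CH2X: halogen on sp³ carbon → alkyl halide).
nitro: present (CH2NO2 — –NO2 on carbon → nitro group).
alcohol: present (HOCH2 — HO– on an sp³ carbon → alcohol).
aldehyde: absent. In CO, the carbonyl carbon is bonded to two carbons, so it is a ketone, not an aldehyde. In CH(COOH), the carbonyl carbon bears –OH, not –H, so it is a carboxylic acid.

aldehyde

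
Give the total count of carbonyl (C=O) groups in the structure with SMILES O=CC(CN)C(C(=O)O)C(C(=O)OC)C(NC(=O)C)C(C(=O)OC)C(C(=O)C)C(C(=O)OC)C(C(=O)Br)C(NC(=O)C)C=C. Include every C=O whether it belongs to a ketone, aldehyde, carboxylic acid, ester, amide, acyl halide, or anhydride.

OHC: aldehyde, 1 C=O (running total 1).
CH(COOH): carboxylic acid, 1 C=O (running total 2).
CH(COOCH3): ester, 1 C=O (running total 3).
CH(NHCOCH3): amide, 1 C=O (running total 4).
CH(COOCH3): ester, 1 C=O (running total 5).
CH(COCH3): ketone, 1 C=O (running total 6).
CH(COOCH3): ester, 1 C=O (running total 7).
CH(COBr): acyl halide, 1 C=O (running total 8).
CH(NHCOCH3): amide, 1 C=O (running total 9).

9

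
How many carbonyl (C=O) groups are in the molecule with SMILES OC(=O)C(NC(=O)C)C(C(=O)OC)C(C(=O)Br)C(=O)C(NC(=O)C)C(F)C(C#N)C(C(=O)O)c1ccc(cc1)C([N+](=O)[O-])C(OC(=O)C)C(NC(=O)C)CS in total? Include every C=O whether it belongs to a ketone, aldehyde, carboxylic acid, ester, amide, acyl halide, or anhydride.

HOOC: carboxylic acid, 1 C=O (running total 1).
CH(NHCOCH3): amide, 1 C=O (running total 2).
CH(COOCH3): ester, 1 C=O (running total 3).
CH(COBr): acyl halide, 1 C=O (running total 4).
CO: ketone, 1 C=O (running total 5).
CH(NHCOCH3): amide, 1 C=O (running total 6).
CH(COOH): carboxylic acid, 1 C=O (running total 7).
CH(OCOCH3): ester, 1 C=O (running total 8).
CH(NHCOCH3): amide, 1 C=O (running total 9).

9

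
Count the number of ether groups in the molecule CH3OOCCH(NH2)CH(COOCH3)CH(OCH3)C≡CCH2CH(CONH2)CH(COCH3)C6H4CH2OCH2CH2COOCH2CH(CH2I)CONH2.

2

Working along the chain:
  CH3OOC: CH3O–C(=O)–: carbonyl C bonded to C and to –OCH3 → ester (not ketone + ether).
  CH(NH2): –NH2 on an sp³ carbon with no adjacent C=O → amine.
  CH(COOCH3): pendant –COOCH3: carbonyl C bonded to C and –OCH3 → ester.
  CH(OCH3): pendant –OCH3: C–O–C with sp³ C, no adjacent C=O → ether.
  C≡C: C≡C triple bond → alkyne.
  CH(CONH2): pendant –CONH2: carbonyl C bonded to C and N → amide.
  CH(COCH3): pendant –COCH3: carbonyl C bonded to two carbons → ketone.
  C6H4: para-disubstituted benzene ring → arene.
  CH2OCH2: C–O–C with sp³ carbons on both sides and no adjacent C=O → ether.
  CH2COOCH2: –C(=O)–O–C with C on the carbonyl side → ester.
  CH(CH2I): pendant –CH2X: halogen on sp³ carbon → alkyl halide.
  CONH2: –C(=O)NH2: carbonyl C bonded to C and to N → amide (the N is not a separate amine).
Ether appears at: CH(OCH3), CH2OCH2 → 2.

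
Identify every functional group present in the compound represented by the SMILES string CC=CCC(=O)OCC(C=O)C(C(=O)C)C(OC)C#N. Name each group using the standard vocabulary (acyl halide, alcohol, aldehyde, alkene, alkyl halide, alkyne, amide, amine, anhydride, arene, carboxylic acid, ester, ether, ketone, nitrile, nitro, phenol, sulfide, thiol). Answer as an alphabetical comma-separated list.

aldehyde, alkene, ester, ether, ketone, nitrile

C=C double bond → alkene.
–C(=O)–O–C with C on the carbonyl side → ester.
pendant –CHO: carbonyl C bonded to C and H → aldehyde.
pendant –COCH3: carbonyl C bonded to two carbons → ketone.
pendant –OCH3: C–O–C with sp³ C, no adjacent C=O → ether.
–C≡N: carbon triple-bonded to nitrogen → nitrile.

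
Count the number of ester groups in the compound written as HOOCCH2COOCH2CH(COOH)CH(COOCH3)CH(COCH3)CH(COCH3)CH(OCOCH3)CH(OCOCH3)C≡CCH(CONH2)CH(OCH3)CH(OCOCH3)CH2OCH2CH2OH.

Taking each segment in turn:
  HOOC: –COOH: carbonyl C bonded to –OH and C → carboxylic acid (the –OH is not a separate alcohol).
  CH2COOCH2: –C(=O)–O–C with C on the carbonyl side → ester.
  CH(COOH): pendant –COOH: carbonyl C bonded to C and –OH → carboxylic acid.
  CH(COOCH3): pendant –COOCH3: carbonyl C bonded to C and –OCH3 → ester.
  CH(COCH3): pendant –COCH3: carbonyl C bonded to two carbons → ketone.
  CH(COCH3): pendant –COCH3: carbonyl C bonded to two carbons → ketone.
  CH(OCOCH3): pendant –OC(=O)CH3: an acyloxy group → ester.
  CH(OCOCH3): pendant –OC(=O)CH3: an acyloxy group → ester.
  C≡C: C≡C triple bond → alkyne.
  CH(CONH2): pendant –CONH2: carbonyl C bonded to C and N → amide.
  CH(OCH3): pendant –OCH3: C–O–C with sp³ C, no adjacent C=O → ether.
  CH(OCOCH3): pendant –OC(=O)CH3: an acyloxy group → ester.
  CH2OCH2: C–O–C with sp³ carbons on both sides and no adjacent C=O → ether.
  CH2OH: –OH on an sp³ carbon → alcohol.
Ester appears at: CH2COOCH2, CH(COOCH3), CH(OCOCH3), CH(OCOCH3), CH(OCOCH3) → 5.

5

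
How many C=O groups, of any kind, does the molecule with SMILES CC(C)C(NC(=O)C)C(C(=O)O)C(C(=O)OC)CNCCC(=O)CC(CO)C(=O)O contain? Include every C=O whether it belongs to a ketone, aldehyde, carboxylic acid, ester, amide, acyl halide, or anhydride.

CH(NHCOCH3): amide, 1 C=O (running total 1).
CH(COOH): carboxylic acid, 1 C=O (running total 2).
CH(COOCH3): ester, 1 C=O (running total 3).
CO: ketone, 1 C=O (running total 4).
COOH: carboxylic acid, 1 C=O (running total 5).

5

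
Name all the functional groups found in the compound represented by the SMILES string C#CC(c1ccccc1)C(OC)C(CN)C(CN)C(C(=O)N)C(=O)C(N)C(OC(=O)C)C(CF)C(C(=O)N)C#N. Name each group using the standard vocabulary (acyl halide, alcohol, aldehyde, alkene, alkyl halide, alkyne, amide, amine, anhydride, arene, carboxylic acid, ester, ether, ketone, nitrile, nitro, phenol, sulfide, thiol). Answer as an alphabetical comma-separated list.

C≡C triple bond → alkyne.
pendant –C6H5: benzene ring → arene.
pendant –OCH3: C–O–C with sp³ C, no adjacent C=O → ether.
pendant –CH2NH2: N on sp³ C, no adjacent C=O → amine.
pendant –CH2NH2: N on sp³ C, no adjacent C=O → amine.
pendant –CONH2: carbonyl C bonded to C and N → amide.
–C(=O)– with carbon on both sides → ketone.
–NH2 on an sp³ carbon with no adjacent C=O → amine.
pendant –OC(=O)CH3: an acyloxy group → ester.
pendant –CH2X: halogen on sp³ carbon → alkyl halide.
pendant –CONH2: carbonyl C bonded to C and N → amide.
–C≡N: carbon triple-bonded to nitrogen → nitrile.

alkyl halide, alkyne, amide, amine, arene, ester, ether, ketone, nitrile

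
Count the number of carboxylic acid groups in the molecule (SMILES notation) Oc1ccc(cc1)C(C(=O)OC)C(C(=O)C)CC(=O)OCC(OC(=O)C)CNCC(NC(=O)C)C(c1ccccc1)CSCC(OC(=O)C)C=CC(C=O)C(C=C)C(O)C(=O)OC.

0

Reading the structure from left to right:
  HOC6H4: –OH attached directly to an aromatic ring → phenol (not alcohol); the ring itself is an arene.
  CH(COOCH3): pendant –COOCH3: carbonyl C bonded to C and –OCH3 → ester.
  CH(COCH3): pendant –COCH3: carbonyl C bonded to two carbons → ketone.
  CH2COOCH2: –C(=O)–O–C with C on the carbonyl side → ester.
  CH(OCOCH3): pendant –OC(=O)CH3: an acyloxy group → ester.
  CH2NHCH2: C–N–C with sp³ carbons and no adjacent C=O → amine (secondary).
  CH(NHCOCH3): pendant –NHC(=O)CH3: N bonded to a carbonyl → amide (not amine).
  CH(C6H5): pendant –C6H5: benzene ring → arene.
  CH2SCH2: C–S–C linkage → sulfide (thioether).
  CH(OCOCH3): pendant –OC(=O)CH3: an acyloxy group → ester.
  CH=CH: C=C double bond → alkene.
  CH(CHO): pendant –CHO: carbonyl C bonded to C and H → aldehyde.
  CH(CH=CH2): pendant –CH=CH2: C=C double bond → alkene.
  CH(OH): –OH on an sp³ carbon → alcohol (secondary).
  COOCH3: –C(=O)OCH3: carbonyl C bonded to C and to –OCH3 → ester (not ketone + ether).
No segment is a carboxylic acid: CH(COOCH3) is ester, not carboxylic acid; CH2COOCH2 is ester, not carboxylic acid; CH(OCOCH3) is ester, not carboxylic acid. → 0.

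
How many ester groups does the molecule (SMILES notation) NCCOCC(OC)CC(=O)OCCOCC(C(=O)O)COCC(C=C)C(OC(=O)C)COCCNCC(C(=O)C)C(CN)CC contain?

Reading the structure from left to right:
  H2NCH2: –NH2 on an sp³ carbon with no adjacent C=O → amine.
  CH2OCH2: C–O–C with sp³ carbons on both sides and no adjacent C=O → ether.
  CH(OCH3): pendant –OCH3: C–O–C with sp³ C, no adjacent C=O → ether.
  CH2COOCH2: –C(=O)–O–C with C on the carbonyl side → ester.
  CH2OCH2: C–O–C with sp³ carbons on both sides and no adjacent C=O → ether.
  CH(COOH): pendant –COOH: carbonyl C bonded to C and –OH → carboxylic acid.
  CH2OCH2: C–O–C with sp³ carbons on both sides and no adjacent C=O → ether.
  CH(CH=CH2): pendant –CH=CH2: C=C double bond → alkene.
  CH(OCOCH3): pendant –OC(=O)CH3: an acyloxy group → ester.
  CH2OCH2: C–O–C with sp³ carbons on both sides and no adjacent C=O → ether.
  CH2NHCH2: C–N–C with sp³ carbons and no adjacent C=O → amine (secondary).
  CH(COCH3): pendant –COCH3: carbonyl C bonded to two carbons → ketone.
  CH(CH2NH2): pendant –CH2NH2: N on sp³ C, no adjacent C=O → amine.
Ester appears at: CH2COOCH2, CH(OCOCH3) → 2.

2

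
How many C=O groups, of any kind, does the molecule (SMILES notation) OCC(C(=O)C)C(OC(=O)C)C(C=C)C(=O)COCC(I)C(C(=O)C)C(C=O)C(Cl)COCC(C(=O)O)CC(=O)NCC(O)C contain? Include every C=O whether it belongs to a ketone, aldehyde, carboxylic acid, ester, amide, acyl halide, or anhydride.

CH(COCH3): ketone, 1 C=O (running total 1).
CH(OCOCH3): ester, 1 C=O (running total 2).
CO: ketone, 1 C=O (running total 3).
CH(COCH3): ketone, 1 C=O (running total 4).
CH(CHO): aldehyde, 1 C=O (running total 5).
CH(COOH): carboxylic acid, 1 C=O (running total 6).
CH2CONHCH2: amide, 1 C=O (running total 7).

7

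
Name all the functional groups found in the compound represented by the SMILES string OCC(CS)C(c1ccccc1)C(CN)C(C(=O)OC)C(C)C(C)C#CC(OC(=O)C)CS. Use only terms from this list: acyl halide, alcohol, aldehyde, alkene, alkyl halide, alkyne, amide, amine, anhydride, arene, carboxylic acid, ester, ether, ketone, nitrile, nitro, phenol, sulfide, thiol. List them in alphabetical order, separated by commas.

HO– on an sp³ carbon → alcohol.
pendant –CH2SH → thiol.
pendant –C6H5: benzene ring → arene.
pendant –CH2NH2: N on sp³ C, no adjacent C=O → amine.
pendant –COOCH3: carbonyl C bonded to C and –OCH3 → ester.
C≡C triple bond → alkyne.
pendant –OC(=O)CH3: an acyloxy group → ester.
–SH on an sp³ carbon → thiol.

alcohol, alkyne, amine, arene, ester, thiol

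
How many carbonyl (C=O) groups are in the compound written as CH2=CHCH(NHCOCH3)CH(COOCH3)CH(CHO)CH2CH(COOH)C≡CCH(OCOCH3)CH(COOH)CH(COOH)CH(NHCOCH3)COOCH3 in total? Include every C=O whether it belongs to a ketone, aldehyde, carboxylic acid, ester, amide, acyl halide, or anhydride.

CH(NHCOCH3): amide, 1 C=O (running total 1).
CH(COOCH3): ester, 1 C=O (running total 2).
CH(CHO): aldehyde, 1 C=O (running total 3).
CH(COOH): carboxylic acid, 1 C=O (running total 4).
CH(OCOCH3): ester, 1 C=O (running total 5).
CH(COOH): carboxylic acid, 1 C=O (running total 6).
CH(COOH): carboxylic acid, 1 C=O (running total 7).
CH(NHCOCH3): amide, 1 C=O (running total 8).
COOCH3: ester, 1 C=O (running total 9).

9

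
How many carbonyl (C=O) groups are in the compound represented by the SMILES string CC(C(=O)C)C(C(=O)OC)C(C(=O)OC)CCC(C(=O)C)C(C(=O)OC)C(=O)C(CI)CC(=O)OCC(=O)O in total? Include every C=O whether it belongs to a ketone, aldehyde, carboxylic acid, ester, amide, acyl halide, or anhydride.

CH(COCH3): ketone, 1 C=O (running total 1).
CH(COOCH3): ester, 1 C=O (running total 2).
CH(COOCH3): ester, 1 C=O (running total 3).
CH(COCH3): ketone, 1 C=O (running total 4).
CH(COOCH3): ester, 1 C=O (running total 5).
CO: ketone, 1 C=O (running total 6).
CH2COOCH2: ester, 1 C=O (running total 7).
COOH: carboxylic acid, 1 C=O (running total 8).

8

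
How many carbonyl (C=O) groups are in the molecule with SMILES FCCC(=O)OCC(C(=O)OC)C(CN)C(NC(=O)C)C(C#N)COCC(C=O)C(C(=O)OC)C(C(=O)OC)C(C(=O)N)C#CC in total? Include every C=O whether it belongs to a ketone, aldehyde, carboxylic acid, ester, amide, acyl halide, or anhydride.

CH2COOCH2: ester, 1 C=O (running total 1).
CH(COOCH3): ester, 1 C=O (running total 2).
CH(NHCOCH3): amide, 1 C=O (running total 3).
CH(CHO): aldehyde, 1 C=O (running total 4).
CH(COOCH3): ester, 1 C=O (running total 5).
CH(COOCH3): ester, 1 C=O (running total 6).
CH(CONH2): amide, 1 C=O (running total 7).

7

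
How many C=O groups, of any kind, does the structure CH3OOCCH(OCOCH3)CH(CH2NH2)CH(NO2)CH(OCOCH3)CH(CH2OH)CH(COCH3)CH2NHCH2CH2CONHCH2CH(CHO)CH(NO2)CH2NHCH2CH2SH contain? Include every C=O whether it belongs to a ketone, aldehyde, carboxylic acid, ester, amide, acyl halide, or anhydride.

6

CH3OOC: ester, 1 C=O (running total 1).
CH(OCOCH3): ester, 1 C=O (running total 2).
CH(OCOCH3): ester, 1 C=O (running total 3).
CH(COCH3): ketone, 1 C=O (running total 4).
CH2CONHCH2: amide, 1 C=O (running total 5).
CH(CHO): aldehyde, 1 C=O (running total 6).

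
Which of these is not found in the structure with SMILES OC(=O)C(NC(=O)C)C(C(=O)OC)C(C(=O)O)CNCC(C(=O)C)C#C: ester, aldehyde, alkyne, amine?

aldehyde

alkyne: present (C≡CH — C≡C triple bond → alkyne).
ester: present (CH(COOCH3) — pendant –COOCH3: carbonyl C bonded to C and –OCH3 → ester).
amine: present (CH2NHCH2 — C–N–C with sp³ carbons and no adjacent C=O → amine (secondary)).
aldehyde: absent. In CH(COCH3), the carbonyl carbon is bonded to two carbons, so it is a ketone, not an aldehyde. In each of HOOC and CH(COOH), the carbonyl carbon bears –OH, not –H, so it is a carboxylic acid.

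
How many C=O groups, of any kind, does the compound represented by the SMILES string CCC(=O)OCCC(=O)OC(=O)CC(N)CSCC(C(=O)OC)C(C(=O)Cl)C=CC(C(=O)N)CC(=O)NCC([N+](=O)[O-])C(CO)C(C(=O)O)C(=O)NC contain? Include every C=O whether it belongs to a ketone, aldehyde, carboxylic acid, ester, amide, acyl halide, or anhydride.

9

CH2COOCH2: ester, 1 C=O (running total 1).
CH2CO-O-COCH2: anhydride, 2 C=O (running total 3).
CH(COOCH3): ester, 1 C=O (running total 4).
CH(COCl): acyl halide, 1 C=O (running total 5).
CH(CONH2): amide, 1 C=O (running total 6).
CH2CONHCH2: amide, 1 C=O (running total 7).
CH(COOH): carboxylic acid, 1 C=O (running total 8).
CONHCH3: amide, 1 C=O (running total 9).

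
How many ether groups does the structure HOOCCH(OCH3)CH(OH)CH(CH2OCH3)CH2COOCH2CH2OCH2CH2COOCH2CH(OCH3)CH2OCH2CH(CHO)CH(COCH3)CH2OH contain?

5

Taking each segment in turn:
  HOOC: –COOH: carbonyl C bonded to –OH and C → carboxylic acid (the –OH is not a separate alcohol).
  CH(OCH3): pendant –OCH3: C–O–C with sp³ C, no adjacent C=O → ether.
  CH(OH): –OH on an sp³ carbon → alcohol (secondary).
  CH(CH2OCH3): pendant –CH2OCH3: C–O–C linkage → ether.
  CH2COOCH2: –C(=O)–O–C with C on the carbonyl side → ester.
  CH2OCH2: C–O–C with sp³ carbons on both sides and no adjacent C=O → ether.
  CH2COOCH2: –C(=O)–O–C with C on the carbonyl side → ester.
  CH(OCH3): pendant –OCH3: C–O–C with sp³ C, no adjacent C=O → ether.
  CH2OCH2: C–O–C with sp³ carbons on both sides and no adjacent C=O → ether.
  CH(CHO): pendant –CHO: carbonyl C bonded to C and H → aldehyde.
  CH(COCH3): pendant –COCH3: carbonyl C bonded to two carbons → ketone.
  CH2OH: –OH on an sp³ carbon → alcohol.
Ether appears at: CH(OCH3), CH(CH2OCH3), CH2OCH2, CH(OCH3), CH2OCH2 → 5.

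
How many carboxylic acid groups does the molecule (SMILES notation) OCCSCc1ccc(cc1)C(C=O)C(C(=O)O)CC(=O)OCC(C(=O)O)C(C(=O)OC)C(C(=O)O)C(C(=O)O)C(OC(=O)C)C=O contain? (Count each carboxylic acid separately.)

4

Taking each segment in turn:
  HOCH2: HO– on an sp³ carbon → alcohol.
  CH2SCH2: C–S–C linkage → sulfide (thioether).
  C6H4: para-disubstituted benzene ring → arene.
  CH(CHO): pendant –CHO: carbonyl C bonded to C and H → aldehyde.
  CH(COOH): pendant –COOH: carbonyl C bonded to C and –OH → carboxylic acid.
  CH2COOCH2: –C(=O)–O–C with C on the carbonyl side → ester.
  CH(COOH): pendant –COOH: carbonyl C bonded to C and –OH → carboxylic acid.
  CH(COOCH3): pendant –COOCH3: carbonyl C bonded to C and –OCH3 → ester.
  CH(COOH): pendant –COOH: carbonyl C bonded to C and –OH → carboxylic acid.
  CH(COOH): pendant –COOH: carbonyl C bonded to C and –OH → carboxylic acid.
  CH(OCOCH3): pendant –OC(=O)CH3: an acyloxy group → ester.
  CHO: terminal –CHO: carbonyl C bonded to H and C → aldehyde.
Carboxylic acid appears at: CH(COOH), CH(COOH), CH(COOH), CH(COOH) → 4.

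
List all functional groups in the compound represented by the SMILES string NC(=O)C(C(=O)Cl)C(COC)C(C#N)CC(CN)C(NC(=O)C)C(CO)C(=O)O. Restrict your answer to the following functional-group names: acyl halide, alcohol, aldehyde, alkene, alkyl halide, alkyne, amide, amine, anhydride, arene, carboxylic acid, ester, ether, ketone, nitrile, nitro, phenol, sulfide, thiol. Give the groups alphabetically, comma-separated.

–C(=O)NH2: carbonyl C bonded to C and to N → amide (the N is not a separate amine).
pendant –C(=O)X: carbonyl C bonded to C and halogen → acyl halide.
pendant –CH2OCH3: C–O–C linkage → ether.
pendant –C≡N: nitrile.
pendant –CH2NH2: N on sp³ C, no adjacent C=O → amine.
pendant –NHC(=O)CH3: N bonded to a carbonyl → amide (not amine).
pendant –CH2OH on an sp³ backbone C → alcohol.
–COOH: carbonyl C bonded to –OH and C → carboxylic acid (the –OH is not a separate alcohol).

acyl halide, alcohol, amide, amine, carboxylic acid, ether, nitrile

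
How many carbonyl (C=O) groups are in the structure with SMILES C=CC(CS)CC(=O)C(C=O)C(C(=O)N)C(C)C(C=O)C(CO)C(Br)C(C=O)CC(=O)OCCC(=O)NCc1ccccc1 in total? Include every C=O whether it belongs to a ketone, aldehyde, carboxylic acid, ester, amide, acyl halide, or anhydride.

CO: ketone, 1 C=O (running total 1).
CH(CHO): aldehyde, 1 C=O (running total 2).
CH(CONH2): amide, 1 C=O (running total 3).
CH(CHO): aldehyde, 1 C=O (running total 4).
CH(CHO): aldehyde, 1 C=O (running total 5).
CH2COOCH2: ester, 1 C=O (running total 6).
CH2CONHCH2: amide, 1 C=O (running total 7).

7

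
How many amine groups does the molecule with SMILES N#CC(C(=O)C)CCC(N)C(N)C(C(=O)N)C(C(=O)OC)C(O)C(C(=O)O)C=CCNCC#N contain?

3

Taking each segment in turn:
  N≡C: N≡C–: carbon triple-bonded to nitrogen → nitrile.
  CH(COCH3): pendant –COCH3: carbonyl C bonded to two carbons → ketone.
  CH(NH2): –NH2 on an sp³ carbon with no adjacent C=O → amine.
  CH(NH2): –NH2 on an sp³ carbon with no adjacent C=O → amine.
  CH(CONH2): pendant –CONH2: carbonyl C bonded to C and N → amide.
  CH(COOCH3): pendant –COOCH3: carbonyl C bonded to C and –OCH3 → ester.
  CH(OH): –OH on an sp³ carbon → alcohol (secondary).
  CH(COOH): pendant –COOH: carbonyl C bonded to C and –OH → carboxylic acid.
  CH=CH: C=C double bond → alkene.
  CH2NHCH2: C–N–C with sp³ carbons and no adjacent C=O → amine (secondary).
  CN: –C≡N: carbon triple-bonded to nitrogen → nitrile.
Amine appears at: CH(NH2), CH(NH2), CH2NHCH2 → 3.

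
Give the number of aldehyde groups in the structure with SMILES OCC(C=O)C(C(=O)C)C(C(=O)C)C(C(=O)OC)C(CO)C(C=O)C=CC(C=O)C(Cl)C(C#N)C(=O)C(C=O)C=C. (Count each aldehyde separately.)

4

HO– on an sp³ carbon → alcohol.
pendant –CHO: carbonyl C bonded to C and H → aldehyde.
pendant –COCH3: carbonyl C bonded to two carbons → ketone.
pendant –COCH3: carbonyl C bonded to two carbons → ketone.
pendant –COOCH3: carbonyl C bonded to C and –OCH3 → ester.
pendant –CH2OH on an sp³ backbone C → alcohol.
pendant –CHO: carbonyl C bonded to C and H → aldehyde.
C=C double bond → alkene.
pendant –CHO: carbonyl C bonded to C and H → aldehyde.
halogen on an sp³ carbon → alkyl halide.
pendant –C≡N: nitrile.
–C(=O)– with carbon on both sides → ketone.
pendant –CHO: carbonyl C bonded to C and H → aldehyde.
C=C double bond → alkene.
Aldehyde appears at: CH(CHO), CH(CHO), CH(CHO), CH(CHO) → 4.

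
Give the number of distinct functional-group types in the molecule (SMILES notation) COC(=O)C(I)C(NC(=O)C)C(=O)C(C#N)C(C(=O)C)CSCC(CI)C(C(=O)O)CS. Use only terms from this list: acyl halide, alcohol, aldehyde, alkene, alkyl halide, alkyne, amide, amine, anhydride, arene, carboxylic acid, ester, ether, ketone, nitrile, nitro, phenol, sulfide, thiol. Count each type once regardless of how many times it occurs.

8

Working along the chain:
  CH3OOC: CH3O–C(=O)–: carbonyl C bonded to C and to –OCH3 → ester (not ketone + ether).
  CH(I): halogen on an sp³ carbon → alkyl halide.
  CH(NHCOCH3): pendant –NHC(=O)CH3: N bonded to a carbonyl → amide (not amine).
  CO: –C(=O)– with carbon on both sides → ketone.
  CH(CN): pendant –C≡N: nitrile.
  CH(COCH3): pendant –COCH3: carbonyl C bonded to two carbons → ketone.
  CH2SCH2: C–S–C linkage → sulfide (thioether).
  CH(CH2I): pendant –CH2X: halogen on sp³ carbon → alkyl halide.
  CH(COOH): pendant –COOH: carbonyl C bonded to C and –OH → carboxylic acid.
  CH2SH: –SH on an sp³ carbon → thiol.
Distinct types present: alkyl halide, amide, carboxylic acid, ester, ketone, nitrile, sulfide, thiol.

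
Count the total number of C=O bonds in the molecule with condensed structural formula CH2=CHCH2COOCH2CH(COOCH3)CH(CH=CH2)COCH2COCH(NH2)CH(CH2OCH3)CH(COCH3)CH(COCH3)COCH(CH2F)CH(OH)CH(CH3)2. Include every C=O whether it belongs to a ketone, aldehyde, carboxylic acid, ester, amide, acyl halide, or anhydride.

CH2COOCH2: ester, 1 C=O (running total 1).
CH(COOCH3): ester, 1 C=O (running total 2).
CO: ketone, 1 C=O (running total 3).
CO: ketone, 1 C=O (running total 4).
CH(COCH3): ketone, 1 C=O (running total 5).
CH(COCH3): ketone, 1 C=O (running total 6).
CO: ketone, 1 C=O (running total 7).

7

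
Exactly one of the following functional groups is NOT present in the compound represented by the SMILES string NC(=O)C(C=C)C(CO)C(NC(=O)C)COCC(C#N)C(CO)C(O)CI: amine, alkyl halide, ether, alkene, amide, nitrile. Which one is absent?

alkene: present (CH(CH=CH2) — pendant –CH=CH2: C=C double bond → alkene).
nitrile: present (CH(CN) — pendant –C≡N: nitrile).
alkyl halide: present (CH2I — halogen on an sp³ carbon → alkyl halide).
ether: present (CH2OCH2 — C–O–C with sp³ carbons on both sides and no adjacent C=O → ether).
amide: present (H2NCO — –C(=O)NH2: carbonyl C bonded to C and to N → amide (the N is not a separate amine)).
amine: absent. In each of H2NCO and CH(NHCOCH3), the nitrogen is bonded directly to a carbonyl carbon, making it part of an amide, not a free amine.

amine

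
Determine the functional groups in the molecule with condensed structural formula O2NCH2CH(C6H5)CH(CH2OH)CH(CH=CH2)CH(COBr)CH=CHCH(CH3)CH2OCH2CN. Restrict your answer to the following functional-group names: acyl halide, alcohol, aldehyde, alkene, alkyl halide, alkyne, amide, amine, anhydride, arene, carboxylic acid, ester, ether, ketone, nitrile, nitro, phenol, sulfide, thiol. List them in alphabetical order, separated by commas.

acyl halide, alcohol, alkene, arene, ether, nitrile, nitro

Taking each segment in turn:
  O2NCH2: –NO2 on carbon → nitro group.
  CH(C6H5): pendant –C6H5: benzene ring → arene.
  CH(CH2OH): pendant –CH2OH on an sp³ backbone C → alcohol.
  CH(CH=CH2): pendant –CH=CH2: C=C double bond → alkene.
  CH(COBr): pendant –C(=O)X: carbonyl C bonded to C and halogen → acyl halide.
  CH=CH: C=C double bond → alkene.
  CH2OCH2: C–O–C with sp³ carbons on both sides and no adjacent C=O → ether.
  CN: –C≡N: carbon triple-bonded to nitrogen → nitrile.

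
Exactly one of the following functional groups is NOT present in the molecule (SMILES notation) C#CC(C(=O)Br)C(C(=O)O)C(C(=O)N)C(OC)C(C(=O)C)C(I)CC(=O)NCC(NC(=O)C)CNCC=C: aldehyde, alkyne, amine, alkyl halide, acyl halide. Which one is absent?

alkyl halide: present (CH(I) — halogen on an sp³ carbon → alkyl halide).
amine: present (CH2NHCH2 — C–N–C with sp³ carbons and no adjacent C=O → amine (secondary)).
acyl halide: present (CH(COBr) — pendant –C(=O)X: carbonyl C bonded to C and halogen → acyl halide).
alkyne: present (HC≡C — C≡C triple bond → alkyne).
aldehyde: absent. In CH(COCH3), the carbonyl carbon is bonded to two carbons, so it is a ketone, not an aldehyde. In CH(COOH), the carbonyl carbon bears –OH, not –H, so it is a carboxylic acid.

aldehyde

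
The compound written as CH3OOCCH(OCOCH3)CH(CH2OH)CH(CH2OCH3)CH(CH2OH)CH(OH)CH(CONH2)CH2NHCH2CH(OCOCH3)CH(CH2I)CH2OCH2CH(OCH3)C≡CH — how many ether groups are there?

Working along the chain:
  CH3OOC: CH3O–C(=O)–: carbonyl C bonded to C and to –OCH3 → ester (not ketone + ether).
  CH(OCOCH3): pendant –OC(=O)CH3: an acyloxy group → ester.
  CH(CH2OH): pendant –CH2OH on an sp³ backbone C → alcohol.
  CH(CH2OCH3): pendant –CH2OCH3: C–O–C linkage → ether.
  CH(CH2OH): pendant –CH2OH on an sp³ backbone C → alcohol.
  CH(OH): –OH on an sp³ carbon → alcohol (secondary).
  CH(CONH2): pendant –CONH2: carbonyl C bonded to C and N → amide.
  CH2NHCH2: C–N–C with sp³ carbons and no adjacent C=O → amine (secondary).
  CH(OCOCH3): pendant –OC(=O)CH3: an acyloxy group → ester.
  CH(CH2I): pendant –CH2X: halogen on sp³ carbon → alkyl halide.
  CH2OCH2: C–O–C with sp³ carbons on both sides and no adjacent C=O → ether.
  CH(OCH3): pendant –OCH3: C–O–C with sp³ C, no adjacent C=O → ether.
  C≡CH: C≡C triple bond → alkyne.
Ether appears at: CH(CH2OCH3), CH2OCH2, CH(OCH3) → 3.

3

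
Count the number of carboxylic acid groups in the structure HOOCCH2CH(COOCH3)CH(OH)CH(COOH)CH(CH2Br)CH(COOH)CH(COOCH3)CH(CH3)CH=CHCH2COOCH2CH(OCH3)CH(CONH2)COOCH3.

Taking each segment in turn:
  HOOC: –COOH: carbonyl C bonded to –OH and C → carboxylic acid (the –OH is not a separate alcohol).
  CH(COOCH3): pendant –COOCH3: carbonyl C bonded to C and –OCH3 → ester.
  CH(OH): –OH on an sp³ carbon → alcohol (secondary).
  CH(COOH): pendant –COOH: carbonyl C bonded to C and –OH → carboxylic acid.
  CH(CH2Br): pendant –CH2X: halogen on sp³ carbon → alkyl halide.
  CH(COOH): pendant –COOH: carbonyl C bonded to C and –OH → carboxylic acid.
  CH(COOCH3): pendant –COOCH3: carbonyl C bonded to C and –OCH3 → ester.
  CH=CH: C=C double bond → alkene.
  CH2COOCH2: –C(=O)–O–C with C on the carbonyl side → ester.
  CH(OCH3): pendant –OCH3: C–O–C with sp³ C, no adjacent C=O → ether.
  CH(CONH2): pendant –CONH2: carbonyl C bonded to C and N → amide.
  COOCH3: –C(=O)OCH3: carbonyl C bonded to C and to –OCH3 → ester (not ketone + ether).
Carboxylic acid appears at: HOOC, CH(COOH), CH(COOH) → 3.

3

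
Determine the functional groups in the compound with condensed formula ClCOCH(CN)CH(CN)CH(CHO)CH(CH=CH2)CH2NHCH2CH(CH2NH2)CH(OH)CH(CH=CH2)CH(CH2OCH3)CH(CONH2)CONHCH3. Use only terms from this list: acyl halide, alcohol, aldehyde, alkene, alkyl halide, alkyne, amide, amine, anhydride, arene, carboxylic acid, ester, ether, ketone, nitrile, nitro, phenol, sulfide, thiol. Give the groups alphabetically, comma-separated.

–C(=O)Cl: carbonyl C bonded to C and to a halogen → acyl halide (not alkyl halide).
pendant –C≡N: nitrile.
pendant –C≡N: nitrile.
pendant –CHO: carbonyl C bonded to C and H → aldehyde.
pendant –CH=CH2: C=C double bond → alkene.
C–N–C with sp³ carbons and no adjacent C=O → amine (secondary).
pendant –CH2NH2: N on sp³ C, no adjacent C=O → amine.
–OH on an sp³ carbon → alcohol (secondary).
pendant –CH=CH2: C=C double bond → alkene.
pendant –CH2OCH3: C–O–C linkage → ether.
pendant –CONH2: carbonyl C bonded to C and N → amide.
–C(=O)NHCH3: carbonyl C bonded to C and to N → amide (the N is not an amine).

acyl halide, alcohol, aldehyde, alkene, amide, amine, ether, nitrile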